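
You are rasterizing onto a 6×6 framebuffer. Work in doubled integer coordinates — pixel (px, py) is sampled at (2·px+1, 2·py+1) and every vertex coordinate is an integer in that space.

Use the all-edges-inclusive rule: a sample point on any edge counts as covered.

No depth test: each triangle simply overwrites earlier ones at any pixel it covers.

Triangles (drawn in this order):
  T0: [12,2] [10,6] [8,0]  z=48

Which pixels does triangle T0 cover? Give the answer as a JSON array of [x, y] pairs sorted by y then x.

T0:
  2·area = 20
  edge (12, 2)→(10, 6): d=(-2,4) inclusive
  edge (10, 6)→(8, 0): d=(-2,-6) inclusive
  edge (8, 0)→(12, 2): d=(4,2) inclusive
    (4,0)@(9, 1): e=[14,4,2] → █
    (5,0)@(11, 1): e=[6,16,-2] → ·
    (4,1)@(9, 3): e=[10,0,10] → █  [on edge]
    (5,1)@(11, 3): e=[2,12,6] → █
    (4,2)@(9, 5): e=[6,-4,18] → ·
    (5,2)@(11, 5): e=[-2,8,14] → ·
    (5,4)@(11, 9): e=[-10,0,30] → ·  [on edge]
  covered (3 px):
    · · · · █ ·
    · · · · █ █
    · · · · · ·
    · · · · · ·
    · · · · · ·
    · · · · · ·

Result: [[4,0],[4,1],[5,1]]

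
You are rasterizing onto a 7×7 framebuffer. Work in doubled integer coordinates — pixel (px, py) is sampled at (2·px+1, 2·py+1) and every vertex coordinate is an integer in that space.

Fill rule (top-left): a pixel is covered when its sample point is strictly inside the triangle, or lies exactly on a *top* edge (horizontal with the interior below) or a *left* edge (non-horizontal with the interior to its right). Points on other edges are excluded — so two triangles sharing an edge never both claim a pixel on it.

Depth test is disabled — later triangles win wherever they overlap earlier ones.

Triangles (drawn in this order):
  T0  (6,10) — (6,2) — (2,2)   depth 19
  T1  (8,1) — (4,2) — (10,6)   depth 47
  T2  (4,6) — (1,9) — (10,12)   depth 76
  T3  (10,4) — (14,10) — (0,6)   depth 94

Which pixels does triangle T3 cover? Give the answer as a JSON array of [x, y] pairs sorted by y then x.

T0:
  2·area = 32  (B↔C swapped to make it positive)
  edge (6, 10)→(2, 2): d=(-4,-8) top-left  bias=+0
  edge (2, 2)→(6, 2): d=(4,0) top-left  bias=+0
  edge (6, 2)→(6, 10): d=(0,8) right/bottom  bias=-1
    (1,1)@(3, 3): e=[4,4,24] → █
    (2,1)@(5, 3): e=[20,4,8] → █
    (3,1)@(7, 3): e=[36,4,-8] → ·
    (1,2)@(3, 5): e=[-4,12,24] → ·
    (2,2)@(5, 5): e=[12,12,8] → █
    (3,2)@(7, 5): e=[28,12,-8] → ·
    (2,3)@(5, 7): e=[4,20,8] → █
    (3,3)@(7, 7): e=[20,20,-8] → ·
    (2,4)@(5, 9): e=[-4,28,8] → ·
  covered (4 px):
    · · · · · · ·
    · █ █ · · · ·
    · · █ · · · ·
    · · █ · · · ·
    · · · · · · ·
    · · · · · · ·
    · · · · · · ·
T1:
  2·area = 22  (B↔C swapped to make it positive)
  edge (8, 1)→(10, 6): d=(2,5) right/bottom  bias=-1
  edge (10, 6)→(4, 2): d=(-6,-4) top-left  bias=+0
  edge (4, 2)→(8, 1): d=(4,-1) top-left  bias=+0
    (3,1)@(7, 3): e=[9,6,7] → █
    (4,1)@(9, 3): e=[-1,14,9] → ·
    (3,2)@(7, 5): e=[13,-6,15] → ·
    (4,2)@(9, 5): e=[3,2,17] → █
    (5,2)@(11, 5): e=[-7,10,19] → ·
    (4,3)@(9, 7): e=[7,-10,25] → ·
  covered (2 px):
    · · · · · · ·
    · · · █ · · ·
    · · · · █ · ·
    · · · · · · ·
    · · · · · · ·
    · · · · · · ·
    · · · · · · ·
T2:
  2·area = 36  (B↔C swapped to make it positive)
  edge (4, 6)→(10, 12): d=(6,6) right/bottom  bias=-1
  edge (10, 12)→(1, 9): d=(-9,-3) top-left  bias=+0
  edge (1, 9)→(4, 6): d=(3,-3) top-left  bias=+0
    (4,0)@(9, 1): e=[-60,96,0] → ·  [on edge]
    (0,1)@(1, 3): e=[0,54,-18] → ·  [on edge]
    (3,1)@(7, 3): e=[-36,72,0] → ·  [on edge]
    (1,2)@(3, 5): e=[0,42,-6] → ·  [on edge]
    (2,2)@(5, 5): e=[-12,48,0] → ·  [on edge]
    (1,3)@(3, 7): e=[12,24,0] → █  [on edge]
    (2,3)@(5, 7): e=[0,30,6] → ·  [on edge]
    (0,4)@(1, 9): e=[36,0,0] → █  [on edge]
    (2,4)@(5, 9): e=[12,12,12] → █
    (3,4)@(7, 9): e=[0,18,18] → ·  [on edge]
    (0,5)@(1, 11): e=[48,-18,6] → ·
    (1,5)@(3, 11): e=[36,-12,12] → ·
    (3,5)@(7, 11): e=[12,0,24] → █  [on edge]
    (4,5)@(9, 11): e=[0,6,30] → ·  [on edge]
    (5,6)@(11, 13): e=[0,-6,42] → ·  [on edge]
    (6,6)@(13, 13): e=[-12,0,48] → ·  [on edge]
  covered (5 px):
    · · · · · · ·
    · · · · · · ·
    · · · · · · ·
    · █ · · · · ·
    █ █ █ · · · ·
    · · · █ · · ·
    · · · · · · ·
T3:
  2·area = 68
  edge (10, 4)→(14, 10): d=(4,6) right/bottom  bias=-1
  edge (14, 10)→(0, 6): d=(-14,-4) top-left  bias=+0
  edge (0, 6)→(10, 4): d=(10,-2) top-left  bias=+0
    (2,2)@(5, 5): e=[34,34,0] → █  [on edge]
    (3,2)@(7, 5): e=[22,42,4] → █
    (4,2)@(9, 5): e=[10,50,8] → █
    (5,2)@(11, 5): e=[-2,58,12] → ·
    (2,3)@(5, 7): e=[42,6,20] → █
    (5,3)@(11, 7): e=[6,30,32] → █
    (6,3)@(13, 7): e=[-6,38,36] → ·
    (2,4)@(5, 9): e=[50,-22,40] → ·
    (3,4)@(7, 9): e=[38,-14,44] → ·
    (4,4)@(9, 9): e=[26,-6,48] → ·
    (5,4)@(11, 9): e=[14,2,52] → █
    (6,4)@(13, 9): e=[2,10,56] → █
  covered (9 px):
    · · · · · · ·
    · · · · · · ·
    · · █ █ █ · ·
    · · █ █ █ █ ·
    · · · · · █ █
    · · · · · · ·
    · · · · · · ·

Final: [[2,2],[3,2],[4,2],[2,3],[3,3],[4,3],[5,3],[5,4],[6,4]]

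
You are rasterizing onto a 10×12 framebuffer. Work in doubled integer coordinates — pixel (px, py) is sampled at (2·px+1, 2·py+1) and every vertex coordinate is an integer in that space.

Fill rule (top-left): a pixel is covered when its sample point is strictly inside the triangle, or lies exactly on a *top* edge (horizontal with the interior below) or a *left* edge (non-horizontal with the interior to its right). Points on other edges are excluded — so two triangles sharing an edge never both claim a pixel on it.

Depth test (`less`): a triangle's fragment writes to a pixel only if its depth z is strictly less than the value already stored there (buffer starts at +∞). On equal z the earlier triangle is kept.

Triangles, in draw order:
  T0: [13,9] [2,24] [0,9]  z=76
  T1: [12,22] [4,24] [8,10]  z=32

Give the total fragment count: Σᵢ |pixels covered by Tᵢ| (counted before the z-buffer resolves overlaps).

T0:
  2·area = 195
  edge (13, 9)→(2, 24): d=(-11,15) right/bottom  bias=-1
  edge (2, 24)→(0, 9): d=(-2,-15) top-left  bias=+0
  edge (0, 9)→(13, 9): d=(13,0) top-left  bias=+0
    (0,4)@(1, 9): e=[180,15,0] → #  [on edge]
    (1,4)@(3, 9): e=[150,45,0] → #  [on edge]
    (2,4)@(5, 9): e=[120,75,0] → #  [on edge]
    (3,4)@(7, 9): e=[90,105,0] → #  [on edge]
    (4,4)@(9, 9): e=[60,135,0] → #  [on edge]
    (5,4)@(11, 9): e=[30,165,0] → #  [on edge]
    (6,4)@(13, 9): e=[0,195,0] → ·  [on edge]
    (7,4)@(15, 9): e=[-30,225,0] → ·  [on edge]
    (8,4)@(17, 9): e=[-60,255,0] → ·  [on edge]
    (9,4)@(19, 9): e=[-90,285,0] → ·  [on edge]
    (0,5)@(1, 11): e=[158,11,26] → #
    (6,5)@(13, 11): e=[-22,191,26] → ·
  covered (27 px):
    · · · · · · · · · ·
    · · · · · · · · · ·
    · · · · · · · · · ·
    · · · · · · · · · ·
    # # # # # # · · · ·
    # # # # # # · · · ·
    # # # # # · · · · ·
    # # # # · · · · · ·
    · # # # · · · · · ·
    · # # · · · · · · ·
    · # · · · · · · · ·
    · · · · · · · · · ·
T1:
  2·area = 104
  edge (12, 22)→(4, 24): d=(-8,2) right/bottom  bias=-1
  edge (4, 24)→(8, 10): d=(4,-14) top-left  bias=+0
  edge (8, 10)→(12, 22): d=(4,12) right/bottom  bias=-1
    (2,0)@(5, 1): e=[182,-78,0] → ·  [on edge]
    (3,3)@(7, 7): e=[130,-26,0] → ·  [on edge]
    (4,6)@(9, 13): e=[78,26,0] → ·  [on edge]
    (3,7)@(7, 15): e=[66,6,32] → #
    (4,7)@(9, 15): e=[62,34,8] → #
    (5,7)@(11, 15): e=[58,62,-16] → ·
    (3,8)@(7, 17): e=[50,14,40] → #
    (5,8)@(11, 17): e=[42,70,-8] → ·
    (3,9)@(7, 19): e=[34,22,48] → #
    (5,9)@(11, 19): e=[26,78,0] → ·  [on edge]
    (2,10)@(5, 21): e=[22,2,80] → #
    (5,10)@(11, 21): e=[10,86,8] → #
  covered (12 px):
    · · · · · · · · · ·
    · · · · · · · · · ·
    · · · · · · · · · ·
    · · · · · · · · · ·
    · · · · · · · · · ·
    · · · · · · · · · ·
    · · · · · · · · · ·
    · · · # # · · · · ·
    · · · # # · · · · ·
    · · · # # · · · · ·
    · · # # # # · · · ·
    · · # # · · · · · ·

Result: 39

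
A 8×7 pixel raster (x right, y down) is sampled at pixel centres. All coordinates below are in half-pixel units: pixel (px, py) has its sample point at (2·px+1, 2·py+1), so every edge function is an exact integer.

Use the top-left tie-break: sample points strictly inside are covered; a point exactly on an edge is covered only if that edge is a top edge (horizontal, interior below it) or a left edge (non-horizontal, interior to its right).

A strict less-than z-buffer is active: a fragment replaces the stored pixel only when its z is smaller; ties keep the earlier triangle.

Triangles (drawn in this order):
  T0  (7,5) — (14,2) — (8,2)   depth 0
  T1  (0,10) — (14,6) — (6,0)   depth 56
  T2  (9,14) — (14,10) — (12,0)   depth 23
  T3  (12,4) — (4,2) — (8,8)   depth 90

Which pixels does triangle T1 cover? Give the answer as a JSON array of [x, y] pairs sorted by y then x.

T0:
  2·area = 18  (B↔C swapped to make it positive)
  edge (7, 5)→(8, 2): d=(1,-3) top-left  bias=+0
  edge (8, 2)→(14, 2): d=(6,0) top-left  bias=+0
  edge (14, 2)→(7, 5): d=(-7,3) right/bottom  bias=-1
    (4,1)@(9, 3): e=[4,6,8] → X
    (5,1)@(11, 3): e=[10,6,2] → X
    (6,1)@(13, 3): e=[16,6,-4] → .
    (3,2)@(7, 5): e=[0,18,0] → .  [on edge]
    (4,2)@(9, 5): e=[6,18,-6] → .
    (5,2)@(11, 5): e=[12,18,-12] → .
    (2,5)@(5, 11): e=[0,54,-36] → .  [on edge]
  covered (2 px):
    . . . . . . . .
    . . . . X X . .
    . . . . . . . .
    . . . . . . . .
    . . . . . . . .
    . . . . . . . .
    . . . . . . . .
T1:
  2·area = 116  (B↔C swapped to make it positive)
  edge (0, 10)→(6, 0): d=(6,-10) top-left  bias=+0
  edge (6, 0)→(14, 6): d=(8,6) right/bottom  bias=-1
  edge (14, 6)→(0, 10): d=(-14,4) right/bottom  bias=-1
    (3,0)@(7, 1): e=[16,2,98] → X
    (4,0)@(9, 1): e=[36,-10,90] → .
    (2,1)@(5, 3): e=[8,30,78] → X
    (4,1)@(9, 3): e=[48,6,62] → X
    (5,1)@(11, 3): e=[68,-6,54] → .
    (1,2)@(3, 5): e=[0,58,58] → X  [on edge]
    (5,2)@(11, 5): e=[80,10,26] → X
    (6,2)@(13, 5): e=[100,-2,18] → .
    (1,3)@(3, 7): e=[12,74,30] → X
    (5,3)@(11, 7): e=[92,26,-2] → .
    (0,4)@(1, 9): e=[4,102,10] → X
    (2,4)@(5, 9): e=[44,78,-6] → .
  covered (15 px):
    . . . X . . . .
    . . X X X . . .
    . X X X X X . .
    . X X X X . . .
    X X . . . . . .
    . . . . . . . .
    . . . . . . . .
T2:
  2·area = 58  (B↔C swapped to make it positive)
  edge (9, 14)→(12, 0): d=(3,-14) top-left  bias=+0
  edge (12, 0)→(14, 10): d=(2,10) right/bottom  bias=-1
  edge (14, 10)→(9, 14): d=(-5,4) right/bottom  bias=-1
    (5,2)@(11, 5): e=[1,20,37] → X
    (6,2)@(13, 5): e=[29,0,29] → .  [on edge]
    (5,3)@(11, 7): e=[7,24,27] → X
    (6,3)@(13, 7): e=[35,4,19] → X
    (7,3)@(15, 7): e=[63,-16,11] → .
    (5,4)@(11, 9): e=[13,28,17] → X
    (7,4)@(15, 9): e=[69,-12,1] → .
    (5,5)@(11, 11): e=[19,32,7] → X
    (6,5)@(13, 11): e=[47,12,-1] → .
    (5,6)@(11, 13): e=[25,36,-3] → .
  covered (6 px):
    . . . . . . . .
    . . . . . . . .
    . . . . . X . .
    . . . . . X X .
    . . . . . X X .
    . . . . . X . .
    . . . . . . . .
T3:
  2·area = 40  (B↔C swapped to make it positive)
  edge (12, 4)→(8, 8): d=(-4,4) right/bottom  bias=-1
  edge (8, 8)→(4, 2): d=(-4,-6) top-left  bias=+0
  edge (4, 2)→(12, 4): d=(8,2) right/bottom  bias=-1
    (7,0)@(15, 1): e=[0,70,-30] → .  [on edge]
    (2,1)@(5, 3): e=[32,2,6] → X
    (3,1)@(7, 3): e=[24,14,2] → X
    (4,1)@(9, 3): e=[16,26,-2] → .
    (6,1)@(13, 3): e=[0,50,-10] → .  [on edge]
    (2,2)@(5, 5): e=[24,-6,22] → .
    (3,2)@(7, 5): e=[16,6,18] → X
    (4,2)@(9, 5): e=[8,18,14] → X
    (5,2)@(11, 5): e=[0,30,10] → .  [on edge]
    (3,3)@(7, 7): e=[8,-2,34] → .
    (4,3)@(9, 7): e=[0,10,30] → .  [on edge]
    (3,4)@(7, 9): e=[0,-10,50] → .  [on edge]
    (2,5)@(5, 11): e=[0,-30,70] → .  [on edge]
    (1,6)@(3, 13): e=[0,-50,90] → .  [on edge]
  covered (4 px):
    . . . . . . . .
    . . X X . . . .
    . . . X X . . .
    . . . . . . . .
    . . . . . . . .
    . . . . . . . .
    . . . . . . . .

Result: [[3,0],[2,1],[3,1],[4,1],[1,2],[2,2],[3,2],[4,2],[5,2],[1,3],[2,3],[3,3],[4,3],[0,4],[1,4]]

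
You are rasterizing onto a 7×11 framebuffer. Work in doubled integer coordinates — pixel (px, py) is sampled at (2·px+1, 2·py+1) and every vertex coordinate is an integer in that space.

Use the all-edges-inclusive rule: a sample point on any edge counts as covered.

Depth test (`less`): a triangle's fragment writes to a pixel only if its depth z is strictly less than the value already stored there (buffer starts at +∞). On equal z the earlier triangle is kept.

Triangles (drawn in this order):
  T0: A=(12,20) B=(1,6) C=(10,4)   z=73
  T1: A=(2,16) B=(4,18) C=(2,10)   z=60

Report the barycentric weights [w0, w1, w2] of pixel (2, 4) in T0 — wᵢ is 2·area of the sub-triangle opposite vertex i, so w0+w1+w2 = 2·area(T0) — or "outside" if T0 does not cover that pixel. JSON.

T0:
  2·area = 148
  edge (12, 20)→(1, 6): d=(-11,-14) inclusive
  edge (1, 6)→(10, 4): d=(9,-2) inclusive
  edge (10, 4)→(12, 20): d=(2,16) inclusive
    (3,2)@(7, 5): e=[95,3,50] → █
    (4,2)@(9, 5): e=[123,7,18] → █
    (5,2)@(11, 5): e=[151,11,-14] → ·
    (1,3)@(3, 7): e=[17,13,118] → █
    (2,3)@(5, 7): e=[45,17,86] → █
    (5,3)@(11, 7): e=[129,29,-10] → ·
    (1,4)@(3, 9): e=[-5,31,122] → ·
    (2,4)@(5, 9): e=[23,35,90] → █
    (5,4)@(11, 9): e=[107,47,-6] → ·
    (2,5)@(5, 11): e=[1,53,94] → █
    (5,5)@(11, 11): e=[85,65,-2] → ·
    (2,6)@(5, 13): e=[-21,71,98] → ·
  covered (18 px):
    · · · · · · ·
    · · · · · · ·
    · · · █ █ · ·
    · █ █ █ █ · ·
    · · █ █ █ · ·
    · · █ █ █ · ·
    · · · █ █ █ ·
    · · · · █ █ ·
    · · · · · █ ·
    · · · · · · ·
    · · · · · · ·
T1:
  2·area = 12  (B↔C swapped to make it positive)
  edge (2, 16)→(2, 10): d=(0,-6) inclusive
  edge (2, 10)→(4, 18): d=(2,8) inclusive
  edge (4, 18)→(2, 16): d=(-2,-2) inclusive
    (0,7)@(1, 15): e=[-6,18,0] → ·  [on edge]
    (1,7)@(3, 15): e=[6,2,4] → █
    (2,7)@(5, 15): e=[18,-14,8] → ·
    (1,8)@(3, 17): e=[6,6,0] → █  [on edge]
    (2,8)@(5, 17): e=[18,-10,4] → ·
    (1,9)@(3, 19): e=[6,10,-4] → ·
    (2,9)@(5, 19): e=[18,-6,0] → ·  [on edge]
    (3,10)@(7, 21): e=[30,-18,0] → ·  [on edge]
  covered (2 px):
    · · · · · · ·
    · · · · · · ·
    · · · · · · ·
    · · · · · · ·
    · · · · · · ·
    · · · · · · ·
    · · · · · · ·
    · █ · · · · ·
    · █ · · · · ·
    · · · · · · ·
    · · · · · · ·

Final: [35,90,23]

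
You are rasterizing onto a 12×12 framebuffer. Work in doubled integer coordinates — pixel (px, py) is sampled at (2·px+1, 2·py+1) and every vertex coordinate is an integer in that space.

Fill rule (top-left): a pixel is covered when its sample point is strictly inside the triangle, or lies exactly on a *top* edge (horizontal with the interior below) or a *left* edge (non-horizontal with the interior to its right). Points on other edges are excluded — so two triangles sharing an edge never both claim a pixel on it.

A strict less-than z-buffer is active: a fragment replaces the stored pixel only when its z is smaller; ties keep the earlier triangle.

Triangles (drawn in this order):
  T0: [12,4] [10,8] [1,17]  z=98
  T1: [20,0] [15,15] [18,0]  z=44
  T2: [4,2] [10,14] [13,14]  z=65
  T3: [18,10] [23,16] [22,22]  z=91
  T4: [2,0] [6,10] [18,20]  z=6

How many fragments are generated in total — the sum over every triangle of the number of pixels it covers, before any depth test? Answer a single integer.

T0:
  2·area = 18
  edge (12, 4)→(10, 8): d=(-2,4) right/bottom  bias=-1
  edge (10, 8)→(1, 17): d=(-9,9) right/bottom  bias=-1
  edge (1, 17)→(12, 4): d=(11,-13) top-left  bias=+0
    (8,0)@(17, 1): e=[-14,0,32] → .  [on edge]
    (7,1)@(15, 3): e=[-10,0,28] → .  [on edge]
    (6,2)@(13, 5): e=[-6,0,24] → .  [on edge]
    (5,3)@(11, 7): e=[-2,0,20] → .  [on edge]
    (4,4)@(9, 9): e=[2,0,16] → .  [on edge]
    (3,5)@(7, 11): e=[6,0,12] → .  [on edge]
    (2,6)@(5, 13): e=[10,0,8] → .  [on edge]
    (1,7)@(3, 15): e=[14,0,4] → .  [on edge]
    (0,8)@(1, 17): e=[18,0,0] → .  [on edge]
  covered (0 px):
    . . . . . . . . . . . .
    . . . . . . . . . . . .
    . . . . . . . . . . . .
    . . . . . . . . . . . .
    . . . . . . . . . . . .
    . . . . . . . . . . . .
    . . . . . . . . . . . .
    . . . . . . . . . . . .
    . . . . . . . . . . . .
    . . . . . . . . . . . .
    . . . . . . . . . . . .
    . . . . . . . . . . . .
T1:
  2·area = 30
  edge (20, 0)→(15, 15): d=(-5,15) right/bottom  bias=-1
  edge (15, 15)→(18, 0): d=(3,-15) top-left  bias=+0
  edge (18, 0)→(20, 0): d=(2,0) top-left  bias=+0
    (9,0)@(19, 1): e=[10,18,2] → X
    (10,0)@(21, 1): e=[-20,48,2] → .
    (9,1)@(19, 3): e=[0,24,6] → .  [on edge]
    (8,2)@(17, 5): e=[20,0,10] → X  [on edge]
    (9,2)@(19, 5): e=[-10,30,10] → .
    (8,3)@(17, 7): e=[10,6,14] → X
    (9,3)@(19, 7): e=[-20,36,14] → .
    (8,4)@(17, 9): e=[0,12,18] → .  [on edge]
    (7,7)@(15, 15): e=[0,0,30] → .  [on edge]
    (6,10)@(13, 21): e=[0,-12,42] → .  [on edge]
  covered (3 px):
    . . . . . . . . . X . .
    . . . . . . . . . . . .
    . . . . . . . . X . . .
    . . . . . . . . X . . .
    . . . . . . . . . . . .
    . . . . . . . . . . . .
    . . . . . . . . . . . .
    . . . . . . . . . . . .
    . . . . . . . . . . . .
    . . . . . . . . . . . .
    . . . . . . . . . . . .
    . . . . . . . . . . . .
T2:
  2·area = 36  (B↔C swapped to make it positive)
  edge (4, 2)→(13, 14): d=(9,12) right/bottom  bias=-1
  edge (13, 14)→(10, 14): d=(-3,0) right/bottom  bias=-1
  edge (10, 14)→(4, 2): d=(-6,-12) top-left  bias=+0
    (3,3)@(7, 7): e=[9,21,6] → X
    (4,3)@(9, 7): e=[-15,21,30] → .
    (3,4)@(7, 9): e=[27,15,-6] → .
    (4,4)@(9, 9): e=[3,15,18] → X
    (5,4)@(11, 9): e=[-21,15,42] → .
    (4,5)@(9, 11): e=[21,9,6] → X
    (5,5)@(11, 11): e=[-3,9,30] → .
    (4,6)@(9, 13): e=[39,3,-6] → .
    (5,6)@(11, 13): e=[15,3,18] → X
    (6,6)@(13, 13): e=[-9,3,42] → .
    (5,7)@(11, 15): e=[33,-3,6] → .
  covered (4 px):
    . . . . . . . . . . . .
    . . . . . . . . . . . .
    . . . . . . . . . . . .
    . . . X . . . . . . . .
    . . . . X . . . . . . .
    . . . . X . . . . . . .
    . . . . . X . . . . . .
    . . . . . . . . . . . .
    . . . . . . . . . . . .
    . . . . . . . . . . . .
    . . . . . . . . . . . .
    . . . . . . . . . . . .
T3:
  2·area = 36
  edge (18, 10)→(23, 16): d=(5,6) right/bottom  bias=-1
  edge (23, 16)→(22, 22): d=(-1,6) right/bottom  bias=-1
  edge (22, 22)→(18, 10): d=(-4,-12) top-left  bias=+0
    (7,0)@(15, 1): e=[-27,63,0] → .  [on edge]
    (8,3)@(17, 7): e=[-9,45,0] → .  [on edge]
    (9,6)@(19, 13): e=[9,27,0] → X  [on edge]
    (10,6)@(21, 13): e=[-3,15,24] → .
    (9,7)@(19, 15): e=[19,25,-8] → .
    (10,7)@(21, 15): e=[7,13,16] → X
    (11,7)@(23, 15): e=[-5,1,40] → .
    (10,8)@(21, 17): e=[17,11,8] → X
    (11,8)@(23, 17): e=[5,-1,32] → .
    (10,9)@(21, 19): e=[27,9,0] → X  [on edge]
    (11,9)@(23, 19): e=[15,-3,24] → .
    (10,10)@(21, 21): e=[37,7,-8] → .
  covered (4 px):
    . . . . . . . . . . . .
    . . . . . . . . . . . .
    . . . . . . . . . . . .
    . . . . . . . . . . . .
    . . . . . . . . . . . .
    . . . . . . . . . . . .
    . . . . . . . . . X . .
    . . . . . . . . . . X .
    . . . . . . . . . . X .
    . . . . . . . . . . X .
    . . . . . . . . . . . .
    . . . . . . . . . . . .
T4:
  2·area = 80  (B↔C swapped to make it positive)
  edge (2, 0)→(18, 20): d=(16,20) right/bottom  bias=-1
  edge (18, 20)→(6, 10): d=(-12,-10) top-left  bias=+0
  edge (6, 10)→(2, 0): d=(-4,-10) top-left  bias=+0
    (2,2)@(5, 5): e=[20,50,10] → X
    (3,2)@(7, 5): e=[-20,70,30] → .
    (2,3)@(5, 7): e=[52,26,2] → X
    (3,3)@(7, 7): e=[12,46,22] → X
    (4,3)@(9, 7): e=[-28,66,42] → .
    (2,4)@(5, 9): e=[84,2,-6] → .
    (3,4)@(7, 9): e=[44,22,14] → X
    (4,4)@(9, 9): e=[4,42,34] → X
    (5,4)@(11, 9): e=[-36,62,54] → .
    (3,5)@(7, 11): e=[76,-2,6] → .
    (4,5)@(9, 11): e=[36,18,26] → X
    (5,5)@(11, 11): e=[-4,38,46] → .
  covered (10 px):
    . . . . . . . . . . . .
    . . . . . . . . . . . .
    . . X . . . . . . . . .
    . . X X . . . . . . . .
    . . . X X . . . . . . .
    . . . . X . . . . . . .
    . . . . . X . . . . . .
    . . . . . . X . . . . .
    . . . . . . . X . . . .
    . . . . . . . . X . . .
    . . . . . . . . . . . .
    . . . . . . . . . . . .

Result: 21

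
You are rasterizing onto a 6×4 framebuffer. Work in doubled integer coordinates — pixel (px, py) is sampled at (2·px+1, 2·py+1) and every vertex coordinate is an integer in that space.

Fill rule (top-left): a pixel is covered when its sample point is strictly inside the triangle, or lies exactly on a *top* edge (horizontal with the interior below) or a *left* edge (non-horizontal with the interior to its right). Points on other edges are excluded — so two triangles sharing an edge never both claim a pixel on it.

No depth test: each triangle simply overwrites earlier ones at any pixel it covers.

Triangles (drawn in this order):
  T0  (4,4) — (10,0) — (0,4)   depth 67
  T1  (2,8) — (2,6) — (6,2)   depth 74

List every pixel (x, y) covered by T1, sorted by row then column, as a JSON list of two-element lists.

T0:
  2·area = 16  (B↔C swapped to make it positive)
  edge (4, 4)→(0, 4): d=(-4,0) right/bottom  bias=-1
  edge (0, 4)→(10, 0): d=(10,-4) top-left  bias=+0
  edge (10, 0)→(4, 4): d=(-6,4) right/bottom  bias=-1
    (1,1)@(3, 3): e=[4,2,10] → #
    (2,1)@(5, 3): e=[4,10,2] → #
    (3,1)@(7, 3): e=[4,18,-6] → ·
    (1,2)@(3, 5): e=[-4,22,-2] → ·
    (2,2)@(5, 5): e=[-4,30,-10] → ·
  covered (2 px):
    · · · · · ·
    · # # · · ·
    · · · · · ·
    · · · · · ·
T1:
  2·area = 8
  edge (2, 8)→(2, 6): d=(0,-2) top-left  bias=+0
  edge (2, 6)→(6, 2): d=(4,-4) top-left  bias=+0
  edge (6, 2)→(2, 8): d=(-4,6) right/bottom  bias=-1
    (3,0)@(7, 1): e=[10,0,-2] → ·  [on edge]
    (2,1)@(5, 3): e=[6,0,2] → #  [on edge]
    (3,1)@(7, 3): e=[10,8,-10] → ·
    (1,2)@(3, 5): e=[2,0,6] → #  [on edge]
    (2,2)@(5, 5): e=[6,8,-6] → ·
    (0,3)@(1, 7): e=[-2,0,10] → ·  [on edge]
    (1,3)@(3, 7): e=[2,8,-2] → ·
  covered (2 px):
    · · · · · ·
    · · # · · ·
    · # · · · ·
    · · · · · ·

Answer: [[2,1],[1,2]]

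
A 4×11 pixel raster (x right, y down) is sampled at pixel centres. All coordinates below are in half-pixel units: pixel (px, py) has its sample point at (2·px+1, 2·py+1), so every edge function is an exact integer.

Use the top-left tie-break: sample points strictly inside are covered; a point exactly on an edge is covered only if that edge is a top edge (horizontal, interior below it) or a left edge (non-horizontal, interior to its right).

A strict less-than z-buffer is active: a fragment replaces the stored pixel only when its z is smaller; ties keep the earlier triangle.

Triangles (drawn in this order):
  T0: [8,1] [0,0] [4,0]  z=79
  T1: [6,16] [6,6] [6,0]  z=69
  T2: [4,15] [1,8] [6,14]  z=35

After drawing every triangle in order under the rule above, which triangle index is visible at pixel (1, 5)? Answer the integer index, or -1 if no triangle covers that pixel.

T0:
  2·area = 4
  edge (8, 1)→(0, 0): d=(-8,-1) top-left  bias=+0
  edge (0, 0)→(4, 0): d=(4,0) top-left  bias=+0
  edge (4, 0)→(8, 1): d=(4,1) right/bottom  bias=-1
  covered (0 px):
    · · · ·
    · · · ·
    · · · ·
    · · · ·
    · · · ·
    · · · ·
    · · · ·
    · · · ·
    · · · ·
    · · · ·
    · · · ·
T1:
  degenerate (2·area = 0) — covers nothing
T2:
  2·area = 17
  edge (4, 15)→(1, 8): d=(-3,-7) top-left  bias=+0
  edge (1, 8)→(6, 14): d=(5,6) right/bottom  bias=-1
  edge (6, 14)→(4, 15): d=(-2,1) right/bottom  bias=-1
    (1,5)@(3, 11): e=[5,3,9] → █
    (2,5)@(5, 11): e=[19,-9,7] → ·
    (1,6)@(3, 13): e=[-1,13,5] → ·
    (2,6)@(5, 13): e=[13,1,3] → █
    (3,6)@(7, 13): e=[27,-11,1] → ·
    (2,7)@(5, 15): e=[7,11,-1] → ·
  covered (2 px):
    · · · ·
    · · · ·
    · · · ·
    · · · ·
    · · · ·
    · █ · ·
    · · █ ·
    · · · ·
    · · · ·
    · · · ·
    · · · ·

Z-buffer (winner per pixel, '.' = empty):
  . . . .
  . . . .
  . . . .
  . . . .
  . . . .
  . 2 . .
  . . 2 .
  . . . .
  . . . .
  . . . .
  . . . .

Final: 2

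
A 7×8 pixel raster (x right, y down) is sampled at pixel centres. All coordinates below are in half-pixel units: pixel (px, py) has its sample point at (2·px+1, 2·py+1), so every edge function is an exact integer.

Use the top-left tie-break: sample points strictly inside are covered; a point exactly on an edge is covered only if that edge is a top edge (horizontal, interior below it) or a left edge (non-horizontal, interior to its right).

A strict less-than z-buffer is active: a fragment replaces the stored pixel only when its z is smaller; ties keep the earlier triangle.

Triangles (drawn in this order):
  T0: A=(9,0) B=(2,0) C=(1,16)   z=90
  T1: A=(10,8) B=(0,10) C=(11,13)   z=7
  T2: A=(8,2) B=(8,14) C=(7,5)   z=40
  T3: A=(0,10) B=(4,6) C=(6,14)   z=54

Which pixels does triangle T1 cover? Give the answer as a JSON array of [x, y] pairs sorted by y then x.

T0:
  2·area = 112  (B↔C swapped to make it positive)
  edge (9, 0)→(1, 16): d=(-8,16) right/bottom  bias=-1
  edge (1, 16)→(2, 0): d=(1,-16) top-left  bias=+0
  edge (2, 0)→(9, 0): d=(7,0) top-left  bias=+0
    (1,0)@(3, 1): e=[88,17,7] → █
    (2,0)@(5, 1): e=[56,49,7] → █
    (3,0)@(7, 1): e=[24,81,7] → █
    (4,0)@(9, 1): e=[-8,113,7] → ·
    (1,1)@(3, 3): e=[72,19,21] → █
    (4,1)@(9, 3): e=[-24,115,21] → ·
    (1,2)@(3, 5): e=[56,21,35] → █
    (3,2)@(7, 5): e=[-8,85,35] → ·
    (1,3)@(3, 7): e=[40,23,49] → █
    (3,3)@(7, 7): e=[-24,87,49] → ·
    (1,4)@(3, 9): e=[24,25,63] → █
    (2,4)@(5, 9): e=[-8,57,63] → ·
  covered (12 px):
    · █ █ █ · · ·
    · █ █ █ · · ·
    · █ █ · · · ·
    · █ █ · · · ·
    · █ · · · · ·
    · █ · · · · ·
    · · · · · · ·
    · · · · · · ·
T1:
  2·area = 52  (B↔C swapped to make it positive)
  edge (10, 8)→(11, 13): d=(1,5) right/bottom  bias=-1
  edge (11, 13)→(0, 10): d=(-11,-3) top-left  bias=+0
  edge (0, 10)→(10, 8): d=(10,-2) top-left  bias=+0
    (4,1)@(9, 3): e=[0,104,-52] → ·  [on edge]
    (2,4)@(5, 9): e=[26,26,0] → █  [on edge]
    (3,4)@(7, 9): e=[16,32,4] → █
    (4,4)@(9, 9): e=[6,38,8] → █
    (5,4)@(11, 9): e=[-4,44,12] → ·
    (2,5)@(5, 11): e=[28,4,20] → █
    (5,5)@(11, 11): e=[-2,22,32] → ·
    (2,6)@(5, 13): e=[30,-18,40] → ·
    (3,6)@(7, 13): e=[20,-12,44] → ·
    (4,6)@(9, 13): e=[10,-6,48] → ·
    (5,6)@(11, 13): e=[0,0,52] → ·  [on edge]
  covered (6 px):
    · · · · · · ·
    · · · · · · ·
    · · · · · · ·
    · · · · · · ·
    · · █ █ █ · ·
    · · █ █ █ · ·
    · · · · · · ·
    · · · · · · ·
T2:
  2·area = 12
  edge (8, 2)→(8, 14): d=(0,12) right/bottom  bias=-1
  edge (8, 14)→(7, 5): d=(-1,-9) top-left  bias=+0
  edge (7, 5)→(8, 2): d=(1,-3) top-left  bias=+0
    (3,2)@(7, 5): e=[12,0,0] → █  [on edge]
    (4,2)@(9, 5): e=[-12,18,6] → ·
    (3,3)@(7, 7): e=[12,-2,2] → ·
    (2,5)@(5, 11): e=[36,-24,0] → ·  [on edge]
  covered (1 px):
    · · · · · · ·
    · · · · · · ·
    · · · █ · · ·
    · · · · · · ·
    · · · · · · ·
    · · · · · · ·
    · · · · · · ·
    · · · · · · ·
T3:
  2·area = 40
  edge (0, 10)→(4, 6): d=(4,-4) top-left  bias=+0
  edge (4, 6)→(6, 14): d=(2,8) right/bottom  bias=-1
  edge (6, 14)→(0, 10): d=(-6,-4) top-left  bias=+0
    (4,0)@(9, 1): e=[0,-50,90] → ·  [on edge]
    (3,1)@(7, 3): e=[0,-30,70] → ·  [on edge]
    (2,2)@(5, 5): e=[0,-10,50] → ·  [on edge]
    (1,3)@(3, 7): e=[0,10,30] → █  [on edge]
    (2,3)@(5, 7): e=[8,-6,38] → ·
    (0,4)@(1, 9): e=[0,30,10] → █  [on edge]
    (2,4)@(5, 9): e=[16,-2,26] → ·
    (0,5)@(1, 11): e=[8,34,-2] → ·
    (1,5)@(3, 11): e=[16,18,6] → █
    (2,5)@(5, 11): e=[24,2,14] → █
    (3,5)@(7, 11): e=[32,-14,22] → ·
    (1,6)@(3, 13): e=[24,22,-6] → ·
  covered (6 px):
    · · · · · · ·
    · · · · · · ·
    · · · · · · ·
    · █ · · · · ·
    █ █ · · · · ·
    · █ █ · · · ·
    · · █ · · · ·
    · · · · · · ·

Answer: [[2,4],[3,4],[4,4],[2,5],[3,5],[4,5]]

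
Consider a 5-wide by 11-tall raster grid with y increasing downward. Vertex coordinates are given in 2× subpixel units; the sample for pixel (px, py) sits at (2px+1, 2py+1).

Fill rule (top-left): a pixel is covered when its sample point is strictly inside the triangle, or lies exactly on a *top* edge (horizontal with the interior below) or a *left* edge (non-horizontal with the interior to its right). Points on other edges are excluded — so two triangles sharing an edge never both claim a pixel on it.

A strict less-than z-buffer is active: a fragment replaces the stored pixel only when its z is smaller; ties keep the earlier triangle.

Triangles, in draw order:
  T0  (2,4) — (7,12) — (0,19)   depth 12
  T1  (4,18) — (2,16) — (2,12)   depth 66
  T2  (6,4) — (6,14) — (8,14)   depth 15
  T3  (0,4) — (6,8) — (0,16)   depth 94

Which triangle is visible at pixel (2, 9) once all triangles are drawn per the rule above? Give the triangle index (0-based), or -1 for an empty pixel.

T0:
  2·area = 91
  edge (2, 4)→(7, 12): d=(5,8) right/bottom  bias=-1
  edge (7, 12)→(0, 19): d=(-7,7) right/bottom  bias=-1
  edge (0, 19)→(2, 4): d=(2,-15) top-left  bias=+0
    (1,3)@(3, 7): e=[7,63,21] → █
    (2,3)@(5, 7): e=[-9,49,51] → ·
    (1,4)@(3, 9): e=[17,49,25] → █
    (2,4)@(5, 9): e=[1,35,55] → █
    (3,4)@(7, 9): e=[-15,21,85] → ·
    (1,5)@(3, 11): e=[27,35,29] → █
    (3,5)@(7, 11): e=[-5,7,89] → ·
    (0,6)@(1, 13): e=[53,35,3] → █
    (3,6)@(7, 13): e=[5,-7,93] → ·
    (0,7)@(1, 15): e=[63,21,7] → █
    (2,7)@(5, 15): e=[31,-7,67] → ·
    (0,8)@(1, 17): e=[73,7,11] → █
  covered (11 px):
    · · · · ·
    · · · · ·
    · · · · ·
    · █ · · ·
    · █ █ · ·
    · █ █ · ·
    █ █ █ · ·
    █ █ · · ·
    █ · · · ·
    · · · · ·
    · · · · ·
T1:
  2·area = 8
  edge (4, 18)→(2, 16): d=(-2,-2) top-left  bias=+0
  edge (2, 16)→(2, 12): d=(0,-4) top-left  bias=+0
  edge (2, 12)→(4, 18): d=(2,6) right/bottom  bias=-1
    (0,4)@(1, 9): e=[12,-4,0] → ·  [on edge]
    (0,7)@(1, 15): e=[0,-4,12] → ·  [on edge]
    (1,7)@(3, 15): e=[4,4,0] → ·  [on edge]
    (1,8)@(3, 17): e=[0,4,4] → █  [on edge]
    (2,8)@(5, 17): e=[4,12,-8] → ·
    (1,9)@(3, 19): e=[-4,4,8] → ·
    (2,9)@(5, 19): e=[0,12,-4] → ·  [on edge]
    (2,10)@(5, 21): e=[-4,12,0] → ·  [on edge]
    (3,10)@(7, 21): e=[0,20,-12] → ·  [on edge]
  covered (1 px):
    · · · · ·
    · · · · ·
    · · · · ·
    · · · · ·
    · · · · ·
    · · · · ·
    · · · · ·
    · · · · ·
    · █ · · ·
    · · · · ·
    · · · · ·
T2:
  2·area = 20  (B↔C swapped to make it positive)
  edge (6, 4)→(8, 14): d=(2,10) right/bottom  bias=-1
  edge (8, 14)→(6, 14): d=(-2,0) right/bottom  bias=-1
  edge (6, 14)→(6, 4): d=(0,-10) top-left  bias=+0
    (3,4)@(7, 9): e=[0,10,10] → ·  [on edge]
    (3,5)@(7, 11): e=[4,6,10] → █
    (4,5)@(9, 11): e=[-16,6,30] → ·
    (3,6)@(7, 13): e=[8,2,10] → █
    (4,6)@(9, 13): e=[-12,2,30] → ·
    (3,7)@(7, 15): e=[12,-2,10] → ·
    (4,9)@(9, 19): e=[0,-10,30] → ·  [on edge]
  covered (2 px):
    · · · · ·
    · · · · ·
    · · · · ·
    · · · · ·
    · · · · ·
    · · · █ ·
    · · · █ ·
    · · · · ·
    · · · · ·
    · · · · ·
    · · · · ·
T3:
  2·area = 72
  edge (0, 4)→(6, 8): d=(6,4) right/bottom  bias=-1
  edge (6, 8)→(0, 16): d=(-6,8) right/bottom  bias=-1
  edge (0, 16)→(0, 4): d=(0,-12) top-left  bias=+0
    (0,2)@(1, 5): e=[2,58,12] → █
    (1,2)@(3, 5): e=[-6,42,36] → ·
    (0,3)@(1, 7): e=[14,46,12] → █
    (1,3)@(3, 7): e=[6,30,36] → █
    (2,3)@(5, 7): e=[-2,14,60] → ·
    (0,4)@(1, 9): e=[26,34,12] → █
    (2,4)@(5, 9): e=[10,2,60] → █
    (3,4)@(7, 9): e=[2,-14,84] → ·
    (0,5)@(1, 11): e=[38,22,12] → █
    (2,5)@(5, 11): e=[22,-10,60] → ·
    (0,6)@(1, 13): e=[50,10,12] → █
    (1,6)@(3, 13): e=[42,-6,36] → ·
  covered (9 px):
    · · · · ·
    · · · · ·
    █ · · · ·
    █ █ · · ·
    █ █ █ · ·
    █ █ · · ·
    █ · · · ·
    · · · · ·
    · · · · ·
    · · · · ·
    · · · · ·

Z-buffer (winner per pixel, '.' = empty):
  . . . . .
  . . . . .
  3 . . . .
  3 0 . . .
  3 0 0 . .
  3 0 0 2 .
  0 0 0 2 .
  0 0 . . .
  0 1 . . .
  . . . . .
  . . . . .

Final: -1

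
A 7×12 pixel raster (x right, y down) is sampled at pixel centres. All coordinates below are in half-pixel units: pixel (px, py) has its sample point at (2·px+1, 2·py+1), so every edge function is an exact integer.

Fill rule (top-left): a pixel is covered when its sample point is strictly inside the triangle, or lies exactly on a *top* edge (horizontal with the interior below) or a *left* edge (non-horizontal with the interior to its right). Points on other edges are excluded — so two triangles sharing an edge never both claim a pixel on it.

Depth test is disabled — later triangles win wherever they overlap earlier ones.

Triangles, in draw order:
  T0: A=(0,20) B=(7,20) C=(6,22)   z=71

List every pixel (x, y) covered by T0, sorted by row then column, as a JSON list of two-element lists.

T0:
  2·area = 14
  edge (0, 20)→(7, 20): d=(7,0) top-left  bias=+0
  edge (7, 20)→(6, 22): d=(-1,2) right/bottom  bias=-1
  edge (6, 22)→(0, 20): d=(-6,-2) top-left  bias=+0
    (1,10)@(3, 21): e=[7,7,0] → #  [on edge]
    (2,10)@(5, 21): e=[7,3,4] → #
    (3,10)@(7, 21): e=[7,-1,8] → ·
    (1,11)@(3, 23): e=[21,5,-12] → ·
    (2,11)@(5, 23): e=[21,1,-8] → ·
    (4,11)@(9, 23): e=[21,-7,0] → ·  [on edge]
  covered (2 px):
    · · · · · · ·
    · · · · · · ·
    · · · · · · ·
    · · · · · · ·
    · · · · · · ·
    · · · · · · ·
    · · · · · · ·
    · · · · · · ·
    · · · · · · ·
    · · · · · · ·
    · # # · · · ·
    · · · · · · ·

Final: [[1,10],[2,10]]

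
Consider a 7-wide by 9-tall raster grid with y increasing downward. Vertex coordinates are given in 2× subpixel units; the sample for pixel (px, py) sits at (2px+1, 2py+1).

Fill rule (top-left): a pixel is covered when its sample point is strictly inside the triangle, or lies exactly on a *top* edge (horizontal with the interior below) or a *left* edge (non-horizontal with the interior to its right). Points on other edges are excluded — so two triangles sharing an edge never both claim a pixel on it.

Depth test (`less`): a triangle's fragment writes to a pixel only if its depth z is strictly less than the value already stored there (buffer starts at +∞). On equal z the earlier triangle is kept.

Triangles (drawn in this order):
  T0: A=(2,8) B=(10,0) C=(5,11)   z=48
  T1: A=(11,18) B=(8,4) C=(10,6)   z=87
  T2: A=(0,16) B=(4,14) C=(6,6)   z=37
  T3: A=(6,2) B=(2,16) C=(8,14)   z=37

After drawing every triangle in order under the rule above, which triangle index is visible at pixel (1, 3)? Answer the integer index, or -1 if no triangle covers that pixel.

T0:
  2·area = 48
  edge (2, 8)→(10, 0): d=(8,-8) top-left  bias=+0
  edge (10, 0)→(5, 11): d=(-5,11) right/bottom  bias=-1
  edge (5, 11)→(2, 8): d=(-3,-3) top-left  bias=+0
    (4,0)@(9, 1): e=[0,6,42] → █  [on edge]
    (5,0)@(11, 1): e=[16,-16,48] → ·
    (3,1)@(7, 3): e=[0,18,30] → █  [on edge]
    (4,1)@(9, 3): e=[16,-4,36] → ·
    (2,2)@(5, 5): e=[0,30,18] → █  [on edge]
    (4,2)@(9, 5): e=[32,-14,30] → ·
    (0,3)@(1, 7): e=[-16,64,0] → ·  [on edge]
    (1,3)@(3, 7): e=[0,42,6] → █  [on edge]
    (3,3)@(7, 7): e=[32,-2,18] → ·
    (0,4)@(1, 9): e=[0,54,-6] → ·  [on edge]
    (1,4)@(3, 9): e=[16,32,0] → █  [on edge]
    (3,4)@(7, 9): e=[48,-12,12] → ·
    (2,5)@(5, 11): e=[48,0,0] → ·  [on edge]
    (3,6)@(7, 13): e=[80,-32,0] → ·  [on edge]
    (4,7)@(9, 15): e=[112,-64,0] → ·  [on edge]
    (5,8)@(11, 17): e=[144,-96,0] → ·  [on edge]
  covered (8 px):
    · · · · █ · ·
    · · · █ · · ·
    · · █ █ · · ·
    · █ █ · · · ·
    · █ █ · · · ·
    · · · · · · ·
    · · · · · · ·
    · · · · · · ·
    · · · · · · ·
T1:
  2·area = 22
  edge (11, 18)→(8, 4): d=(-3,-14) top-left  bias=+0
  edge (8, 4)→(10, 6): d=(2,2) right/bottom  bias=-1
  edge (10, 6)→(11, 18): d=(1,12) right/bottom  bias=-1
    (2,0)@(5, 1): e=[-33,0,55] → ·  [on edge]
    (3,1)@(7, 3): e=[-11,0,33] → ·  [on edge]
    (4,2)@(9, 5): e=[11,0,11] → ·  [on edge]
    (4,3)@(9, 7): e=[5,4,13] → █
    (5,3)@(11, 7): e=[33,0,-11] → ·  [on edge]
    (4,4)@(9, 9): e=[-1,8,15] → ·
    (6,4)@(13, 9): e=[55,0,-33] → ·  [on edge]
  covered (1 px):
    · · · · · · ·
    · · · · · · ·
    · · · · · · ·
    · · · · █ · ·
    · · · · · · ·
    · · · · · · ·
    · · · · · · ·
    · · · · · · ·
    · · · · · · ·
T2:
  2·area = 28  (B↔C swapped to make it positive)
  edge (0, 16)→(6, 6): d=(6,-10) top-left  bias=+0
  edge (6, 6)→(4, 14): d=(-2,8) right/bottom  bias=-1
  edge (4, 14)→(0, 16): d=(-4,2) right/bottom  bias=-1
    (4,0)@(9, 1): e=[0,-14,42] → ·  [on edge]
    (2,4)@(5, 9): e=[8,2,18] → █
    (3,4)@(7, 9): e=[28,-14,14] → ·
    (1,5)@(3, 11): e=[0,14,14] → █  [on edge]
    (2,5)@(5, 11): e=[20,-2,10] → ·
    (1,6)@(3, 13): e=[12,10,6] → █
    (2,6)@(5, 13): e=[32,-6,2] → ·
    (0,7)@(1, 15): e=[4,22,2] → █
    (1,7)@(3, 15): e=[24,6,-2] → ·
    (0,8)@(1, 17): e=[16,18,-6] → ·
  covered (4 px):
    · · · · · · ·
    · · · · · · ·
    · · · · · · ·
    · · · · · · ·
    · · █ · · · ·
    · █ · · · · ·
    · █ · · · · ·
    █ · · · · · ·
    · · · · · · ·
T3:
  2·area = 76  (B↔C swapped to make it positive)
  edge (6, 2)→(8, 14): d=(2,12) right/bottom  bias=-1
  edge (8, 14)→(2, 16): d=(-6,2) right/bottom  bias=-1
  edge (2, 16)→(6, 2): d=(4,-14) top-left  bias=+0
    (2,3)@(5, 7): e=[22,48,6] → █
    (3,3)@(7, 7): e=[-2,44,34] → ·
    (2,4)@(5, 9): e=[26,36,14] → █
    (3,4)@(7, 9): e=[2,32,42] → █
    (4,4)@(9, 9): e=[-22,28,70] → ·
    (2,5)@(5, 11): e=[30,24,22] → █
    (4,5)@(9, 11): e=[-18,16,78] → ·
    (1,6)@(3, 13): e=[58,16,2] → █
    (4,6)@(9, 13): e=[-14,4,86] → ·
    (5,6)@(11, 13): e=[-38,0,114] → ·  [on edge]
    (1,7)@(3, 15): e=[62,4,10] → █
    (2,7)@(5, 15): e=[38,0,38] → ·  [on edge]
  covered (9 px):
    · · · · · · ·
    · · · · · · ·
    · · · · · · ·
    · · █ · · · ·
    · · █ █ · · ·
    · · █ █ · · ·
    · █ █ █ · · ·
    · █ · · · · ·
    · · · · · · ·

Z-buffer (winner per pixel, '.' = empty):
  . . . . 0 . .
  . . . 0 . . .
  . . 0 0 . . .
  . 0 3 . 1 . .
  . 0 2 3 . . .
  . 2 3 3 . . .
  . 2 3 3 . . .
  2 3 . . . . .
  . . . . . . .

Answer: 0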